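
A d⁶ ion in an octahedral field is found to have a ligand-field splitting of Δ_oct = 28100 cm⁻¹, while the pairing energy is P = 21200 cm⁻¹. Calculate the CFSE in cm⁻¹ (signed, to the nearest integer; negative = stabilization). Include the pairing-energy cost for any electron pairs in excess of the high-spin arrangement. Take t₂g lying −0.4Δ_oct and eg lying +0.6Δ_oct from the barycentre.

Since Δ_oct = 28100 cm⁻¹ > P = 21200 cm⁻¹, the complex adopts the low-spin configuration.
Configuration: t₂g⁶ eg⁰.
Orbital CFSE = -2.4Δ_oct = -2.4 × 28100 = -67440 cm⁻¹.
Excess pairs vs high-spin: 3 − 1 = 2; pairing cost = +42400 cm⁻¹.
Net CFSE = -67440 + 42400 = -25040 cm⁻¹.

-25040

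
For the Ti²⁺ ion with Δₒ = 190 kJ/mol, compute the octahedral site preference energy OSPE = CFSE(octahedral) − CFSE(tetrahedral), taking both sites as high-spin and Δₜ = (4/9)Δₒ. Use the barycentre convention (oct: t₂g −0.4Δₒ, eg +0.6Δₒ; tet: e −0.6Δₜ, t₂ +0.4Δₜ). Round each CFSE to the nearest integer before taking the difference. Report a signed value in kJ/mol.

Group 4 minus oxidation state +2 gives a d² configuration for Ti²⁺.
Octahedral high-spin t2g^2 e_g^0: CFSE = -0.8 × 190 = -152 kJ/mol.
In a tetrahedral site the filling is e^2 t2^0: CFSE(tet) = -1.2Δₜ = -1.2 × (4/9)(190) = -101 kJ/mol.
Subtracting, OSPE = -152 − (-101) = -51 kJ/mol.

-51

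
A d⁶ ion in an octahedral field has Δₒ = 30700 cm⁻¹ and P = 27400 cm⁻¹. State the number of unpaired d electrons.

0

Here Δₒ > P (30700 > 27400), so the low-spin state is favoured.
Filling d⁶ accordingly: t2g^6 e_g^0.
Unpaired electrons: 0.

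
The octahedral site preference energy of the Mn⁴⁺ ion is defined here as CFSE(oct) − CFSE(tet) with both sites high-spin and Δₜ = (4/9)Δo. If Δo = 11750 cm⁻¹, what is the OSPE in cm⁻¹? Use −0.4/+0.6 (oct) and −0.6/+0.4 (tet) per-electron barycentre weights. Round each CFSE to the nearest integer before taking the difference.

Mn is in group 7, so Mn⁴⁺ is d³ (7 − 4 = 3).
Octahedral (high-spin): t₂g³ eg⁰, CFSE = 3(−0.4) + 0(+0.6) = -1.2Δo = -1.2 × 11750 = -14100 cm⁻¹.
In a tetrahedral site the filling is e² t₂¹: CFSE(tet) = -0.8Δₜ = -0.8 × (4/9)(11750) = -4178 cm⁻¹.
Subtracting, OSPE = -14100 − (-4178) = -9922 cm⁻¹.

-9922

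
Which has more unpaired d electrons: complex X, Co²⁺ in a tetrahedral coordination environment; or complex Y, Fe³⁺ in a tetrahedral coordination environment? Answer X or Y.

X: Co sits in group 9; removing 2 electrons leaves Co²⁺ with 9 − 2 = 7 d electrons; With tetrahedral geometry the complex is necessarily high-spin; e⁴ t₂³ → 3 unpaired.
Y: Fe is in group 8, so Fe³⁺ is d⁵ (8 − 3 = 5); Tetrahedral fields are weak (Δₜ ≈ 4/9 Δₒ), so electrons fill high-spin; e^2 t2^3 → 5 unpaired.
So Y has more unpaired electrons.

Y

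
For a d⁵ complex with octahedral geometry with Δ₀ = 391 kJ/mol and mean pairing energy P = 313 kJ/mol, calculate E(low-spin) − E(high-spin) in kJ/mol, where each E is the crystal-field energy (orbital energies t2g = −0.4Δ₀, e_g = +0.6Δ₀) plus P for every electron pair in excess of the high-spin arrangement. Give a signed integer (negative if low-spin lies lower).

High-spin: t2g^3 e_g^2, CFSE = 0.0Δ₀ = 0 kJ/mol.
Low-spin: t2g^5 e_g^0, orbital CFSE = -2.0Δ₀ = -782 kJ/mol; plus 2 excess pairs × P = +626 kJ/mol; total -156 kJ/mol.
Thus E(LS) − E(HS) = -156 kJ/mol.

-156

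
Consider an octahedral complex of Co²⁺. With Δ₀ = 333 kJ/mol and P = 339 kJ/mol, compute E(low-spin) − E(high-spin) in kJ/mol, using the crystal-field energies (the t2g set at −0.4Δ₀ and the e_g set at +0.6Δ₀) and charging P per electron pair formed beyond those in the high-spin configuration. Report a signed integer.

6

Co is in group 9, so Co²⁺ is d⁷ (9 − 2 = 7).
High-spin d⁷ fills as t2g^5 e_g^2 with CFSE 5(−0.4) + 2(+0.6) = -0.8Δ₀ = -266 kJ/mol.
For low-spin the configuration is t2g^6 e_g^1: orbital energy -1.8 × 333 = -599 kJ/mol, and 1 additional pair relative to high-spin adds 339 kJ/mol, giving -260 kJ/mol.
The difference is -260 − (-266) = 6 kJ/mol, so high-spin lies lower.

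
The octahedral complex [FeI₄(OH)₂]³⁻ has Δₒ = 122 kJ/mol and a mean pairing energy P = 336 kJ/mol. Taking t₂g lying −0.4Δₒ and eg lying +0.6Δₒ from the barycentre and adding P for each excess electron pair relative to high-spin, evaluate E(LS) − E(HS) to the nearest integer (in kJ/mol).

428

Ligand charges: 4×(-1) from I⁻ and 2×(-1) from OH⁻ sum to -6; with overall charge -3, Fe is +3.
Fe is in group 8, so Fe³⁺ is d⁵ (8 − 3 = 5).
High-spin d⁵ fills as t₂g³ eg² with CFSE 3(−0.4) + 2(+0.6) = 0.0Δₒ = 0 kJ/mol.
Low-spin t₂g⁵ eg⁰ gives -2.0Δₒ = -244 kJ/mol, but forming 2 extra pairs costs 2P = 672 kJ/mol, so E(LS) = -244 + 672 = 428 kJ/mol.
E(LS) − E(HS) = 428 − (0) = 428 kJ/mol.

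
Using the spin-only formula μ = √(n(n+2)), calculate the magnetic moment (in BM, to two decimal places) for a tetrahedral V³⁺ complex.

2.83 BM

V sits in group 5; removing 3 electrons leaves V³⁺ with 5 − 3 = 2 d electrons.
With tetrahedral geometry the complex is necessarily high-spin.
Configuration: e^2 t2^0 → 2 unpaired electrons.
μ(spin-only) = √[2(2+2)] = √8 ≈ 2.83 BM.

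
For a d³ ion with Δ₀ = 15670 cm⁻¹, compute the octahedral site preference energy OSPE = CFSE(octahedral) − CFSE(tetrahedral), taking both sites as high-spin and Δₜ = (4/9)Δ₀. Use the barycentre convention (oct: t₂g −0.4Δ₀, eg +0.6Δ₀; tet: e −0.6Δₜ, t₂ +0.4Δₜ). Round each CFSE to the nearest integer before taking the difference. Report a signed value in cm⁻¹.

In an octahedral site d³ (HS) is t₂g³ eg⁰, giving CFSE(oct) = -1.2Δ₀ = -18804 cm⁻¹.
Tetrahedral e² t₂¹ gives -0.8Δₜ = -0.8 × (4/9) × 15670 = -5572 cm⁻¹.
Subtracting, OSPE = -18804 − (-5572) = -13232 cm⁻¹.

-13232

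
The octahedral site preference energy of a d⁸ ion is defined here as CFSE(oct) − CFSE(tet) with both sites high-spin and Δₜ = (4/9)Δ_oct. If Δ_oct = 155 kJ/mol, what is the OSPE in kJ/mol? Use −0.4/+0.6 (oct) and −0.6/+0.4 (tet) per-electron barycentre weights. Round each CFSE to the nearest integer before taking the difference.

Octahedral (high-spin): t2g^6 e_g^2, CFSE = 6(−0.4) + 2(+0.6) = -1.2Δ_oct = -1.2 × 155 = -186 kJ/mol.
Tetrahedral: e^4 t2^4, CFSE = 4(−0.6) + 4(+0.4) = -0.8Δₜ = -0.8 × (4/9) × 155 = -55 kJ/mol.
Subtracting, OSPE = -186 − (-55) = -131 kJ/mol.

-131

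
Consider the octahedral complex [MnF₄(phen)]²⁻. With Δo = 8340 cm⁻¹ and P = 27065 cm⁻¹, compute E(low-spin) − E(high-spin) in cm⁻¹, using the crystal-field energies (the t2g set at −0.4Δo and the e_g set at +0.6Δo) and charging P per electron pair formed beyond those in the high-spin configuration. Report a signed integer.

37450

Ligand charges: 4×(-1) from F⁻ and 1×(+0) from phen sum to -4; with overall charge -2, Mn is +2.
Mn is in group 7, so Mn²⁺ is d⁵ (7 − 2 = 5).
High-spin d⁵ fills as t2g^3 e_g^2 with CFSE 3(−0.4) + 2(+0.6) = 0.0Δo = 0 cm⁻¹.
Low-spin: t2g^5 e_g^0, orbital CFSE = -2.0Δo = -16680 cm⁻¹; plus 2 excess pairs × P = +54130 cm⁻¹; total 37450 cm⁻¹.
Thus E(LS) − E(HS) = 37450 cm⁻¹.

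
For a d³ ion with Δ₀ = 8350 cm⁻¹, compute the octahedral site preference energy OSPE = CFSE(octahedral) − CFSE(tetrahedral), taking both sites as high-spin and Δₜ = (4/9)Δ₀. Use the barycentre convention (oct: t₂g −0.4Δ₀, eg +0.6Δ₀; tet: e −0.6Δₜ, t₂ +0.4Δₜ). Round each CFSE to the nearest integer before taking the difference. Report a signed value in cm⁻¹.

-7051

Octahedral (high-spin): t₂g³ eg⁰, CFSE = 3(−0.4) + 0(+0.6) = -1.2Δ₀ = -1.2 × 8350 = -10020 cm⁻¹.
Tetrahedral: e² t₂¹, CFSE = 2(−0.6) + 1(+0.4) = -0.8Δₜ = -0.8 × (4/9) × 8350 = -2969 cm⁻¹.
OSPE = -10020 − (-2969) = -7051 cm⁻¹.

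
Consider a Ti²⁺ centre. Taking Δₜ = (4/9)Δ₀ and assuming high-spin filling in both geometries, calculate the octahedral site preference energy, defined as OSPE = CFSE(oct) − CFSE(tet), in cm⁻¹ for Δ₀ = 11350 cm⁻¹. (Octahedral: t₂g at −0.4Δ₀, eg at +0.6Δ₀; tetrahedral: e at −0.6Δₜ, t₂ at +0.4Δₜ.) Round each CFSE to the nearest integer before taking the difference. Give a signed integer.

-3027

Ti is in group 4, so Ti²⁺ is d² (4 − 2 = 2).
Octahedral high-spin t₂g² eg⁰: CFSE = -0.8 × 11350 = -9080 cm⁻¹.
In a tetrahedral site the filling is e² t₂⁰: CFSE(tet) = -1.2Δₜ = -1.2 × (4/9)(11350) = -6053 cm⁻¹.
OSPE = CFSE(oct) − CFSE(tet) = -9080 − (-6053) = -3027 cm⁻¹.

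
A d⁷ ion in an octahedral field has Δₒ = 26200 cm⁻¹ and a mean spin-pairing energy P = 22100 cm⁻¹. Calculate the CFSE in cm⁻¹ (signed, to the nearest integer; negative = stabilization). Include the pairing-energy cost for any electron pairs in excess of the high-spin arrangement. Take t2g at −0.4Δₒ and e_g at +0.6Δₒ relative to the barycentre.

Δₒ > P, so pairing is preferred: the ground state is low-spin.
That gives t2g^6 e_g^1.
Orbital CFSE = -1.8Δₒ = -1.8 × 26200 = -47160 cm⁻¹.
Excess pairs vs high-spin: 3 − 2 = 1; pairing cost = +22100 cm⁻¹.
Net CFSE = -47160 + 22100 = -25060 cm⁻¹.

-25060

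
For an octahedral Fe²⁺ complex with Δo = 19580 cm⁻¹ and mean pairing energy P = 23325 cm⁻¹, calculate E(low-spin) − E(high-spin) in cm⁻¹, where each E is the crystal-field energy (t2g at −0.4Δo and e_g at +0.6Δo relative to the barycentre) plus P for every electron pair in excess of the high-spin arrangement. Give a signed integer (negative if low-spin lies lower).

7490

Group 8 minus oxidation state +2 gives a d⁶ configuration for Fe²⁺.
In the high-spin limit (t2g^4 e_g^2) the orbital term is -0.4Δo = -7832 cm⁻¹, with no excess pairing.
Low-spin: t2g^6 e_g^0, orbital CFSE = -2.4Δo = -46992 cm⁻¹; plus 2 excess pairs × P = +46650 cm⁻¹; total -342 cm⁻¹.
Thus E(LS) − E(HS) = 7490 cm⁻¹.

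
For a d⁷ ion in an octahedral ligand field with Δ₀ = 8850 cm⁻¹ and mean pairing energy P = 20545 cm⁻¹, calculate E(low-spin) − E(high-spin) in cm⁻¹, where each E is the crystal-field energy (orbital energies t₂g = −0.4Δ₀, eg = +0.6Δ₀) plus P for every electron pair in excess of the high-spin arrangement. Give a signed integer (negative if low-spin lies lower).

In the high-spin limit (t₂g⁵ eg²) the orbital term is -0.8Δ₀ = -7080 cm⁻¹, with no excess pairing.
Low-spin: t₂g⁶ eg¹, orbital CFSE = -1.8Δ₀ = -15930 cm⁻¹; plus 1 excess pair × P = +20545 cm⁻¹; total 4615 cm⁻¹.
The difference is 4615 − (-7080) = 11695 cm⁻¹, so high-spin lies lower.

11695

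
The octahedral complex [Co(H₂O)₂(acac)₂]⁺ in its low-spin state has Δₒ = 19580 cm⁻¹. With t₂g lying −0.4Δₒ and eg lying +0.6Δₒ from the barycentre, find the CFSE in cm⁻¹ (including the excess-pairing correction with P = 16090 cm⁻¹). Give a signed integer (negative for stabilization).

Ligand charges: 2×(+0) from H₂O and 2×(-1) from acac⁻ sum to -2; with overall charge +1, Co is +3.
Group 9 minus oxidation state +3 gives a d⁶ configuration for Co³⁺.
Configuration: t₂g⁶ eg⁰.
Orbital CFSE = 6(-0.4) + 0(0.6) = -2.4Δₒ = -2.4 × 19580 = -46992 cm⁻¹.
High-spin d⁶ would be t₂g⁴ eg² with 1 pair; low-spin has 3, so 2 excess pairs cost +2P = +32180 cm⁻¹.
Combining: -46992 + 32180 = -14812 cm⁻¹.

-14812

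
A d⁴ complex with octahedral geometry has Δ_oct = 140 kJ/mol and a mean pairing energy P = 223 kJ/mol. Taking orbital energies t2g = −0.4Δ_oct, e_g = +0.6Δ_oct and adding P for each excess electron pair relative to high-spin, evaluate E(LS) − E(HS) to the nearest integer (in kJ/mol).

High-spin: t2g^3 e_g^1, CFSE = -0.6Δ_oct = -84 kJ/mol.
For low-spin the configuration is t2g^4 e_g^0: orbital energy -1.6 × 140 = -224 kJ/mol, and 1 additional pair relative to high-spin adds 223 kJ/mol, giving -1 kJ/mol.
E(LS) − E(HS) = -1 − (-84) = 83 kJ/mol.

83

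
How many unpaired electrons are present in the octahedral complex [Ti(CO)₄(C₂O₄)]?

Ligand charges: 4×(+0) from CO and 1×(-2) from C₂O₄²⁻ sum to -2; with overall charge +0, Ti is +2.
Ti²⁺: group 4, so d-count = 4 − 2 = 2.
Configuration: t2g^2 e_g^0, giving 2 unpaired electrons.

2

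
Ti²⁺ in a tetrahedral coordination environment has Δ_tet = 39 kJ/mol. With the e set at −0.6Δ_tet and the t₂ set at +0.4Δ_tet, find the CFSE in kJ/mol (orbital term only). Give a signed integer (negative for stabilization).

Ti sits in group 4; removing 2 electrons leaves Ti²⁺ with 4 − 2 = 2 d electrons.
With tetrahedral geometry the complex is necessarily high-spin.
Configuration: e² t₂⁰.
The orbital stabilization is -1.2Δ_tet = -1.2 × 39 = -47 kJ/mol.

-47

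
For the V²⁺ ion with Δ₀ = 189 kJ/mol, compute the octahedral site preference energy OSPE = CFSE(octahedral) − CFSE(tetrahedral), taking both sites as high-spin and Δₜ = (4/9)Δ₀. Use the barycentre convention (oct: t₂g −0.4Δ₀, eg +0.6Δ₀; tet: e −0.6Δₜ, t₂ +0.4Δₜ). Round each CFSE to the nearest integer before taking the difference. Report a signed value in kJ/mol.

Group 5 minus oxidation state +2 gives a d³ configuration for V²⁺.
In an octahedral site d³ (HS) is t2g^3 e_g^0, giving CFSE(oct) = -1.2Δ₀ = -227 kJ/mol.
Tetrahedral: e^2 t2^1, CFSE = 2(−0.6) + 1(+0.4) = -0.8Δₜ = -0.8 × (4/9) × 189 = -67 kJ/mol.
OSPE = -227 − (-67) = -160 kJ/mol.

-160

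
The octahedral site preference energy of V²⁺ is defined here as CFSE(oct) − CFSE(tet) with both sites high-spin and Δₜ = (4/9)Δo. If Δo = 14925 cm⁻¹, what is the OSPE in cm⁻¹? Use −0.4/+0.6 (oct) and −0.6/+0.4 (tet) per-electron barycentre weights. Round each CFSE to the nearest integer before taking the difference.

V²⁺: group 5, so d-count = 5 − 2 = 3.
In an octahedral site d³ (HS) is t₂g³ eg⁰, giving CFSE(oct) = -1.2Δo = -17910 cm⁻¹.
Tetrahedral: e² t₂¹, CFSE = 2(−0.6) + 1(+0.4) = -0.8Δₜ = -0.8 × (4/9) × 14925 = -5307 cm⁻¹.
OSPE = CFSE(oct) − CFSE(tet) = -17910 − (-5307) = -12603 cm⁻¹.

-12603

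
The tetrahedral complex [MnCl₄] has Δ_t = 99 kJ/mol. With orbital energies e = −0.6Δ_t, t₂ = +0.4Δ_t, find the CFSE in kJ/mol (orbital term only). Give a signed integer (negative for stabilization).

Each Cl⁻ contributes -1; 4 × (-1) = -4. With overall charge +0, Mn is in the +4 oxidation state.
Mn⁴⁺: group 7, so d-count = 7 − 4 = 3.
Tetrahedral fields are weak (Δₜ ≈ 4/9 Δₒ), so electrons fill high-spin.
The d³ electrons fill as e² t₂¹.
Orbital CFSE = 2(-0.6) + 1(0.4) = -0.8Δ_t = -0.8 × 99 = -79 kJ/mol.

-79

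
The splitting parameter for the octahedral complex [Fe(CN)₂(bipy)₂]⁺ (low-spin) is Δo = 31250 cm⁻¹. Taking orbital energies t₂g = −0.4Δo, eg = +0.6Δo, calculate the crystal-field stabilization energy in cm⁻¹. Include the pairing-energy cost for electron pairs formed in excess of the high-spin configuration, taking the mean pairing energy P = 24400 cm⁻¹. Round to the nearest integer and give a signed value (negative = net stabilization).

Ligand charges: 2×(-1) from CN⁻ and 2×(+0) from bipy sum to -2; with overall charge +1, Fe is +3.
Group 8 minus oxidation state +3 gives a d⁵ configuration for Fe³⁺.
Configuration: t₂g⁵ eg⁰.
Orbital CFSE = 5(-0.4) + 0(0.6) = -2.0Δo = -2.0 × 31250 = -62500 cm⁻¹.
High-spin d⁵ would be t₂g³ eg² with 0 pairs; low-spin has 2, so 2 excess pairs cost +2P = +48800 cm⁻¹.
Overall CFSE = -62500 + 48800 = -13700 cm⁻¹.

-13700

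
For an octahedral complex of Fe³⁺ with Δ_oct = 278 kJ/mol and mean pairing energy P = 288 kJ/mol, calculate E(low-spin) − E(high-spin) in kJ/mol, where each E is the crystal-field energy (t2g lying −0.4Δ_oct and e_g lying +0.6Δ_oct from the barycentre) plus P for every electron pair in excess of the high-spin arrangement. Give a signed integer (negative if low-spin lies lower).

20

Group 8 minus oxidation state +3 gives a d⁵ configuration for Fe³⁺.
In the high-spin limit (t2g^3 e_g^2) the orbital term is 0.0Δ_oct = 0 kJ/mol, with no excess pairing.
For low-spin the configuration is t2g^5 e_g^0: orbital energy -2.0 × 278 = -556 kJ/mol, and 2 additional pairs relative to high-spin add 576 kJ/mol, giving 20 kJ/mol.
Thus E(LS) − E(HS) = 20 kJ/mol.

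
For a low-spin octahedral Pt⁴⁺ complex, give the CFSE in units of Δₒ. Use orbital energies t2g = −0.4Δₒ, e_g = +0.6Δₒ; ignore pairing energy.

Pt is in group 10, so Pt⁴⁺ is d⁶ (10 − 4 = 6).
Configuration: t2g^6 e_g^0.
CFSE = 6(-0.4Δₒ) + 0(0.6Δₒ) = -2.4Δₒ + 0.0Δₒ = -2.4Δₒ.

-2.4 Δₒ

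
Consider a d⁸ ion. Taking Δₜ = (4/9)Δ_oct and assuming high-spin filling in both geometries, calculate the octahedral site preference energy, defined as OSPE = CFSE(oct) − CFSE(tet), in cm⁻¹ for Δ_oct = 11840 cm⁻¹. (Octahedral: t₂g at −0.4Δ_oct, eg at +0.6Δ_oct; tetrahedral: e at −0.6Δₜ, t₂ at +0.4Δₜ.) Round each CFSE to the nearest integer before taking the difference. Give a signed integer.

Octahedral high-spin t₂g⁶ eg²: CFSE = -1.2 × 11840 = -14208 cm⁻¹.
Tetrahedral e⁴ t₂⁴ gives -0.8Δₜ = -0.8 × (4/9) × 11840 = -4210 cm⁻¹.
Subtracting, OSPE = -14208 − (-4210) = -9998 cm⁻¹.

-9998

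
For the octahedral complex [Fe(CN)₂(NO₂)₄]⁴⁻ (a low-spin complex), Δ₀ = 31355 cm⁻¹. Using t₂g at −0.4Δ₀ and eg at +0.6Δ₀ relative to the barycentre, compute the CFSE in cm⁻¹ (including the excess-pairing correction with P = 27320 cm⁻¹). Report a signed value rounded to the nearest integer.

-20612

Ligand charges: 2×(-1) from CN⁻ and 4×(-1) from NO₂⁻ sum to -6; with overall charge -4, Fe is +2.
Fe²⁺: group 8, so d-count = 8 − 2 = 6.
Configuration: t₂g⁶ eg⁰.
CFSE(orbital) = 6×(-0.4Δ₀) + 0×(0.6Δ₀) = -2.4Δ₀; with Δ₀ = 31355 cm⁻¹ that is -75252 cm⁻¹.
High-spin d⁶ would be t₂g⁴ eg² with 1 pair; low-spin has 3, so 2 excess pairs cost +2P = +54640 cm⁻¹.
Combining: -75252 + 54640 = -20612 cm⁻¹.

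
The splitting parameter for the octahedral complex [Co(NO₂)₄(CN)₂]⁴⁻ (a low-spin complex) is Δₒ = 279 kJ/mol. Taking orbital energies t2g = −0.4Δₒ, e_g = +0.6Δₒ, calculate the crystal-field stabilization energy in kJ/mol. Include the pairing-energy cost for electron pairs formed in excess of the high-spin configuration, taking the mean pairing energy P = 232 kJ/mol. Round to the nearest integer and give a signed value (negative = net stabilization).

Ligand charges: 4×(-1) from NO₂⁻ and 2×(-1) from CN⁻ sum to -6; with overall charge -4, Co is +2.
Co sits in group 9; removing 2 electrons leaves Co²⁺ with 9 − 2 = 7 d electrons.
The d⁷ electrons fill as t2g^6 e_g^1.
CFSE(orbital) = 6×(-0.4Δₒ) + 1×(0.6Δₒ) = -1.8Δₒ; with Δₒ = 279 kJ/mol that is -502 kJ/mol.
Pairing penalty: 3 pairs vs 2 in the high-spin reference → 1 extra × P = 232 kJ/mol.
Combining: -502 + 232 = -270 kJ/mol.

-270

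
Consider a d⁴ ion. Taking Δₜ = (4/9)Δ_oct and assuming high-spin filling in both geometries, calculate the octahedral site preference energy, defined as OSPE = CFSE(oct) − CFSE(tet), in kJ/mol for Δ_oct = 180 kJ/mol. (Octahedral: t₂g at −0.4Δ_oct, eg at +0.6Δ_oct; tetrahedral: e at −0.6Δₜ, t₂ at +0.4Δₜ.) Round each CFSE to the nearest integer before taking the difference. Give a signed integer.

-76

Octahedral high-spin t2g^3 e_g^1: CFSE = -0.6 × 180 = -108 kJ/mol.
Tetrahedral e^2 t2^2 gives -0.4Δₜ = -0.4 × (4/9) × 180 = -32 kJ/mol.
Subtracting, OSPE = -108 − (-32) = -76 kJ/mol.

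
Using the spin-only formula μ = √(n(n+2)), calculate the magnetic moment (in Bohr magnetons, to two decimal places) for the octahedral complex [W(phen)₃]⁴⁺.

2.83 Bohr magnetons

phen is neutral, so the +4 overall charge sits on W: oxidation state +4.
W sits in group 6; removing 4 electrons leaves W⁴⁺ with 6 − 4 = 2 d electrons.
For octahedral d² the high- and low-spin configurations coincide.
Configuration: t₂g² eg⁰ → 2 unpaired electrons.
μ(spin-only) = √[2(2+2)] = √8 ≈ 2.83 Bohr magnetons.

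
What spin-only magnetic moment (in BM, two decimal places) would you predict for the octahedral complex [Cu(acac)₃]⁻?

Each acac⁻ contributes -1; 3 × (-1) = -3. With overall charge -1, Cu is in the +2 oxidation state.
Group 11 minus oxidation state +2 gives a d⁹ configuration for Cu²⁺.
Configuration: t₂g⁶ eg³ → 1 unpaired electron.
μ(spin-only) = √[1(1+2)] = √3 ≈ 1.73 BM.

1.73 BM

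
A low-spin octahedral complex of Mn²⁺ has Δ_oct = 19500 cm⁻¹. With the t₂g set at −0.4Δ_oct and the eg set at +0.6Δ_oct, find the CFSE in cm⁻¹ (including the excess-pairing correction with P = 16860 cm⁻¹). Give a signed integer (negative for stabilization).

-5280

Mn²⁺: group 7, so d-count = 7 − 2 = 5.
Configuration: t₂g⁵ eg⁰.
CFSE(orbital) = 5×(-0.4Δ_oct) + 0×(0.6Δ_oct) = -2.0Δ_oct; with Δ_oct = 19500 cm⁻¹ that is -39000 cm⁻¹.
High-spin d⁵ would be t₂g³ eg² with 0 pairs; low-spin has 2, so 2 excess pairs cost +2P = +33720 cm⁻¹.
Overall CFSE = -39000 + 33720 = -5280 cm⁻¹.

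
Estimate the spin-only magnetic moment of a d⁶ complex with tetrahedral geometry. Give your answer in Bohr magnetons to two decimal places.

With tetrahedral geometry the complex is necessarily high-spin.
Configuration: e^3 t2^3 → 4 unpaired electrons.
μ(spin-only) = √[4(4+2)] = √24 ≈ 4.90 Bohr magnetons.

4.90 Bohr magnetons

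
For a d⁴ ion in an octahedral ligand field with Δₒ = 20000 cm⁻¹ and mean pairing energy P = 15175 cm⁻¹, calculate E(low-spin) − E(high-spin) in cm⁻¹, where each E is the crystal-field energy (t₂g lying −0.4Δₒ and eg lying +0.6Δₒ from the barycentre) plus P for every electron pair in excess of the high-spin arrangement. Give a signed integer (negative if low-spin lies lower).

In the high-spin limit (t₂g³ eg¹) the orbital term is -0.6Δₒ = -12000 cm⁻¹, with no excess pairing.
Low-spin t₂g⁴ eg⁰ gives -1.6Δₒ = -32000 cm⁻¹, but forming 1 extra pair costs 1P = 15175 cm⁻¹, so E(LS) = -32000 + 15175 = -16825 cm⁻¹.
Thus E(LS) − E(HS) = -4825 cm⁻¹.

-4825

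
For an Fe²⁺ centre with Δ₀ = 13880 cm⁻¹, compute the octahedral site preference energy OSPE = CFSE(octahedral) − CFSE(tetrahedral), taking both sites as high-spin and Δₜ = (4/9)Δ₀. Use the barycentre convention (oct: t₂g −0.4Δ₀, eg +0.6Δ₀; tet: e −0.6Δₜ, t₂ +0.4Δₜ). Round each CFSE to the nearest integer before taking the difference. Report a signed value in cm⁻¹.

-1851

Fe sits in group 8; removing 2 electrons leaves Fe²⁺ with 8 − 2 = 6 d electrons.
Octahedral (high-spin): t2g^4 e_g^2, CFSE = 4(−0.4) + 2(+0.6) = -0.4Δ₀ = -0.4 × 13880 = -5552 cm⁻¹.
Tetrahedral: e^3 t2^3, CFSE = 3(−0.6) + 3(+0.4) = -0.6Δₜ = -0.6 × (4/9) × 13880 = -3701 cm⁻¹.
OSPE = -5552 − (-3701) = -1851 cm⁻¹.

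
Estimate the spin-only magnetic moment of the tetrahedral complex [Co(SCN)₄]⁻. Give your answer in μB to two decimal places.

4.90 μB

Each SCN⁻ contributes -1; 4 × (-1) = -4. With overall charge -1, Co is in the +3 oxidation state.
Co is in group 9, so Co³⁺ is d⁶ (9 − 3 = 6).
Tetrahedral splitting is small, so the complex is high-spin.
Configuration: e³ t₂³ → 4 unpaired electrons.
μ(spin-only) = √[4(4+2)] = √24 ≈ 4.90 μB.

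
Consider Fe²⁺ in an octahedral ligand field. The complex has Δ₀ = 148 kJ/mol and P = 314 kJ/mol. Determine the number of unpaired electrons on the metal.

4

Group 8 minus oxidation state +2 gives a d⁶ configuration for Fe²⁺.
Since Δ₀ = 148 kJ/mol < P = 314 kJ/mol, the complex adopts the high-spin configuration.
Filling d⁶ accordingly: t₂g⁴ eg².
Unpaired electrons: 4.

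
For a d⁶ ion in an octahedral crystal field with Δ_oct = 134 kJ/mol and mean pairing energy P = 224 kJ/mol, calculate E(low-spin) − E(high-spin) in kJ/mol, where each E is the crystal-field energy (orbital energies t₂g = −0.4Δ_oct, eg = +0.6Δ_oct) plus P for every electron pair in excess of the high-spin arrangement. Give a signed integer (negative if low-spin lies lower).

180

High-spin d⁶ fills as t₂g⁴ eg² with CFSE 4(−0.4) + 2(+0.6) = -0.4Δ_oct = -54 kJ/mol.
For low-spin the configuration is t₂g⁶ eg⁰: orbital energy -2.4 × 134 = -322 kJ/mol, and 2 additional pairs relative to high-spin add 448 kJ/mol, giving 126 kJ/mol.
Thus E(LS) − E(HS) = 180 kJ/mol.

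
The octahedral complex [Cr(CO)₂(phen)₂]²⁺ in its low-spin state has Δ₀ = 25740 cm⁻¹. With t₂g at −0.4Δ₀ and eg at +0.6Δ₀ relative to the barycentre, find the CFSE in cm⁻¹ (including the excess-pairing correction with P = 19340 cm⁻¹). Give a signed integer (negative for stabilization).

Ligand charges: 2×(+0) from CO and 2×(+0) from phen sum to +0; with overall charge +2, Cr is +2.
Cr²⁺: group 6, so d-count = 6 − 2 = 4.
Configuration: t₂g⁴ eg⁰.
CFSE(orbital) = 4×(-0.4Δ₀) + 0×(0.6Δ₀) = -1.6Δ₀; with Δ₀ = 25740 cm⁻¹ that is -41184 cm⁻¹.
High-spin d⁴ would be t₂g³ eg¹ with 0 pairs; low-spin has 1, so 1 excess pair costs +1P = +19340 cm⁻¹.
Combining: -41184 + 19340 = -21844 cm⁻¹.

-21844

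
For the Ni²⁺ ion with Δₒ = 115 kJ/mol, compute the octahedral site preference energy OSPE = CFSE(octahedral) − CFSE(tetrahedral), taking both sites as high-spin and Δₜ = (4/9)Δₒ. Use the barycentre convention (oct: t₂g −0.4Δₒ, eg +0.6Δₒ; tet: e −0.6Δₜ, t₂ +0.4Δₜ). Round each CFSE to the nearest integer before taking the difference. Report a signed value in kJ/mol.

-97

Ni is in group 10, so Ni²⁺ is d⁸ (10 − 2 = 8).
In an octahedral site d⁸ (HS) is t₂g⁶ eg², giving CFSE(oct) = -1.2Δₒ = -138 kJ/mol.
In a tetrahedral site the filling is e⁴ t₂⁴: CFSE(tet) = -0.8Δₜ = -0.8 × (4/9)(115) = -41 kJ/mol.
Subtracting, OSPE = -138 − (-41) = -97 kJ/mol.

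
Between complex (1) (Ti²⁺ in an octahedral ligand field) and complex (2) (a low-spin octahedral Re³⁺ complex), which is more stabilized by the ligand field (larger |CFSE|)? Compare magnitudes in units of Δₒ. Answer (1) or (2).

(1): Ti sits in group 4; removing 2 electrons leaves Ti²⁺ with 4 − 2 = 2 d electrons; t₂g² eg⁰, CFSE = -0.8Δₒ.
(2): Group 7 minus oxidation state +3 gives a d⁴ configuration for Re³⁺; t2g^4 e_g^0, CFSE = -1.6Δₒ.
So (2) has the larger |CFSE|.

(2)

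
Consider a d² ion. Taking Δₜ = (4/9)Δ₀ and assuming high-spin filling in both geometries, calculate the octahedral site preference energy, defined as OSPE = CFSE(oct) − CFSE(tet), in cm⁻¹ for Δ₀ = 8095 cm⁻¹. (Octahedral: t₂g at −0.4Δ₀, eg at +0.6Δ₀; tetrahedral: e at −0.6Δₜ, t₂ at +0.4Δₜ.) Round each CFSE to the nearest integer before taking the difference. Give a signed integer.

In an octahedral site d² (HS) is t2g^2 e_g^0, giving CFSE(oct) = -0.8Δ₀ = -6476 cm⁻¹.
Tetrahedral e^2 t2^0 gives -1.2Δₜ = -1.2 × (4/9) × 8095 = -4317 cm⁻¹.
OSPE = CFSE(oct) − CFSE(tet) = -6476 − (-4317) = -2159 cm⁻¹.

-2159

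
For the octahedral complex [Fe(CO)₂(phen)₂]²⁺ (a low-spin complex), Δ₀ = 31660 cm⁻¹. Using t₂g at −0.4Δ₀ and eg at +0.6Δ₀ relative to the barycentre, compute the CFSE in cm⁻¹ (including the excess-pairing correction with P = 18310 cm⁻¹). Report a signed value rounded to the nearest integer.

Ligand charges: 2×(+0) from CO and 2×(+0) from phen sum to +0; with overall charge +2, Fe is +2.
Fe is in group 8, so Fe²⁺ is d⁶ (8 − 2 = 6).
Electron filling gives t₂g⁶ eg⁰.
CFSE(orbital) = 6×(-0.4Δ₀) + 0×(0.6Δ₀) = -2.4Δ₀; with Δ₀ = 31660 cm⁻¹ that is -75984 cm⁻¹.
Pairing penalty: 3 pairs vs 1 in the high-spin reference → 2 extra × P = 36620 cm⁻¹.
Net CFSE = -75984 + 36620 = -39364 cm⁻¹.

-39364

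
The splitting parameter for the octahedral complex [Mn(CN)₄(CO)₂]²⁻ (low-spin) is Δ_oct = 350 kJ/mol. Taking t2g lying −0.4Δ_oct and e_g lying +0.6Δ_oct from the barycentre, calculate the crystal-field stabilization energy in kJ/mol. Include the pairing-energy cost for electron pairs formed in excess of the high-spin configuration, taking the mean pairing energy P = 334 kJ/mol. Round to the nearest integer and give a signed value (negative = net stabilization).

-32

Ligand charges: 4×(-1) from CN⁻ and 2×(+0) from CO sum to -4; with overall charge -2, Mn is +2.
Group 7 minus oxidation state +2 gives a d⁵ configuration for Mn²⁺.
Configuration: t2g^5 e_g^0.
Orbital CFSE = 5(-0.4) + 0(0.6) = -2.0Δ_oct = -2.0 × 350 = -700 kJ/mol.
Pairing penalty: 2 pairs vs 0 in the high-spin reference → 2 extra × P = 668 kJ/mol.
Combining: -700 + 668 = -32 kJ/mol.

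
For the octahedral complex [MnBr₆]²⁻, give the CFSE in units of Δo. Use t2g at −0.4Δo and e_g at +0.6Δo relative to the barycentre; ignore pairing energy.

-1.2 Δo

Each Br⁻ contributes -1; 6 × (-1) = -6. With overall charge -2, Mn is in the +4 oxidation state.
Mn is in group 7, so Mn⁴⁺ is d³ (7 − 4 = 3).
Configuration: t2g^3 e_g^0.
CFSE = 3(-0.4Δo) + 0(0.6Δo) = -1.2Δo + 0.0Δo = -1.2Δo.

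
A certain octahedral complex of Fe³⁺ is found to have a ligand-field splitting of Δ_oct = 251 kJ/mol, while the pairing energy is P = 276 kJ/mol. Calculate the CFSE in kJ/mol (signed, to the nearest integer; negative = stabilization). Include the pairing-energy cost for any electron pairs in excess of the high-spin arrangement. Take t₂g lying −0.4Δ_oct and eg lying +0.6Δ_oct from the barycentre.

Fe³⁺: group 8, so d-count = 8 − 3 = 5.
Here Δ_oct < P (251 < 276), so the high-spin state is favoured.
Filling d⁵ accordingly: t₂g³ eg².
Orbital CFSE = 0.0Δ_oct = 0.0 × 251 = 0 kJ/mol.
High-spin has no excess pairs, so no pairing correction applies.

0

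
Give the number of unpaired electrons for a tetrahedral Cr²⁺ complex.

4

Cr sits in group 6; removing 2 electrons leaves Cr²⁺ with 6 − 2 = 4 d electrons.
Tetrahedral splitting is small, so the complex is high-spin.
Configuration: e² t₂², giving 4 unpaired electrons.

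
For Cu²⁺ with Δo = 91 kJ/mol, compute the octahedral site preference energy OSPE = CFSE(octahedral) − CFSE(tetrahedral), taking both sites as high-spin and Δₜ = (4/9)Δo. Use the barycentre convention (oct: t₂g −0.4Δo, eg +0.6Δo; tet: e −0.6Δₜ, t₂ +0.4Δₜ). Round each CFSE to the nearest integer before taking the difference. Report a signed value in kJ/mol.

Cu²⁺: group 11, so d-count = 11 − 2 = 9.
Octahedral (high-spin): t2g^6 e_g^3, CFSE = 6(−0.4) + 3(+0.6) = -0.6Δo = -0.6 × 91 = -55 kJ/mol.
Tetrahedral e^4 t2^5 gives -0.4Δₜ = -0.4 × (4/9) × 91 = -16 kJ/mol.
Subtracting, OSPE = -55 − (-16) = -39 kJ/mol.

-39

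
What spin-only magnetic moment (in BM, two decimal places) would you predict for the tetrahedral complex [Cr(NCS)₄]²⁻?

Each NCS⁻ contributes -1; 4 × (-1) = -4. With overall charge -2, Cr is in the +2 oxidation state.
Cr sits in group 6; removing 2 electrons leaves Cr²⁺ with 6 − 2 = 4 d electrons.
With tetrahedral geometry the complex is necessarily high-spin.
Configuration: e² t₂² → 4 unpaired electrons.
μ(spin-only) = √[4(4+2)] = √24 ≈ 4.90 BM.

4.90 BM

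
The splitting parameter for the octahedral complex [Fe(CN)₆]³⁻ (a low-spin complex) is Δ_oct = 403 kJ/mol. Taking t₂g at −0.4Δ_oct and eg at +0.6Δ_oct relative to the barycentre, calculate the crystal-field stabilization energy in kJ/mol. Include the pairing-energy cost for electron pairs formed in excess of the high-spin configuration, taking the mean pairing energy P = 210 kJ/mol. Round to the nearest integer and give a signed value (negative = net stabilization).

Each CN⁻ contributes -1; 6 × (-1) = -6. With overall charge -3, Fe is in the +3 oxidation state.
Fe sits in group 8; removing 3 electrons leaves Fe³⁺ with 8 − 3 = 5 d electrons.
Configuration: t₂g⁵ eg⁰.
The orbital stabilization is -2.0Δ_oct = -2.0 × 403 = -806 kJ/mol.
High-spin d⁵ would be t₂g³ eg² with 0 pairs; low-spin has 2, so 2 excess pairs cost +2P = +420 kJ/mol.
Overall CFSE = -806 + 420 = -386 kJ/mol.

-386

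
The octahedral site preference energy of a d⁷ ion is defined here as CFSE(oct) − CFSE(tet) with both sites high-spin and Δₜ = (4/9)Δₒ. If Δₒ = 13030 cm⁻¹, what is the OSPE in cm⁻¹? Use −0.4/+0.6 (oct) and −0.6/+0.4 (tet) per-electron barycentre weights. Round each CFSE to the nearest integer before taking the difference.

-3475

Octahedral (high-spin): t₂g⁵ eg², CFSE = 5(−0.4) + 2(+0.6) = -0.8Δₒ = -0.8 × 13030 = -10424 cm⁻¹.
In a tetrahedral site the filling is e⁴ t₂³: CFSE(tet) = -1.2Δₜ = -1.2 × (4/9)(13030) = -6949 cm⁻¹.
Subtracting, OSPE = -10424 − (-6949) = -3475 cm⁻¹.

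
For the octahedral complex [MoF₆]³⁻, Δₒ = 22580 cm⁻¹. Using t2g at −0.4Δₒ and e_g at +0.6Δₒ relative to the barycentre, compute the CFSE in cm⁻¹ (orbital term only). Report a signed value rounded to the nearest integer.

Each F⁻ contributes -1; 6 × (-1) = -6. With overall charge -3, Mo is in the +3 oxidation state.
Mo³⁺: group 6, so d-count = 6 − 3 = 3.
Electron filling gives t2g^3 e_g^0.
CFSE(orbital) = 3×(-0.4Δₒ) + 0×(0.6Δₒ) = -1.2Δₒ; with Δₒ = 22580 cm⁻¹ that is -27096 cm⁻¹.

-27096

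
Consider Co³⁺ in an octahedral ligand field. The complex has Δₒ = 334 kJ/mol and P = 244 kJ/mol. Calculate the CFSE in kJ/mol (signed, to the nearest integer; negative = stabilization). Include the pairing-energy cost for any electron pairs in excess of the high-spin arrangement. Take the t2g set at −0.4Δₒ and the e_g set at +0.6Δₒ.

Co is in group 9, so Co³⁺ is d⁶ (9 − 3 = 6).
Since Δₒ = 334 kJ/mol > P = 244 kJ/mol, the complex adopts the low-spin configuration.
Configuration: t2g^6 e_g^0.
Orbital CFSE = -2.4Δₒ = -2.4 × 334 = -802 kJ/mol.
Excess pairs vs high-spin: 3 − 1 = 2; pairing cost = +488 kJ/mol.
Net CFSE = -802 + 488 = -314 kJ/mol.

-314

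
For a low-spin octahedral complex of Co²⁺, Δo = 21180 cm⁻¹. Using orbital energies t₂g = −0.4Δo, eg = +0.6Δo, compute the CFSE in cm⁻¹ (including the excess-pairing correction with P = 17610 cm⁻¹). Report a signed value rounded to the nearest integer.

-20514

Co is in group 9, so Co²⁺ is d⁷ (9 − 2 = 7).
Electron filling gives t₂g⁶ eg¹.
CFSE(orbital) = 6×(-0.4Δo) + 1×(0.6Δo) = -1.8Δo; with Δo = 21180 cm⁻¹ that is -38124 cm⁻¹.
Relative to high-spin t₂g⁵ eg² (2 paired), the low-spin configuration has 1 additional pair, contributing +1 × 17610 = +17610 cm⁻¹.
Overall CFSE = -38124 + 17610 = -20514 cm⁻¹.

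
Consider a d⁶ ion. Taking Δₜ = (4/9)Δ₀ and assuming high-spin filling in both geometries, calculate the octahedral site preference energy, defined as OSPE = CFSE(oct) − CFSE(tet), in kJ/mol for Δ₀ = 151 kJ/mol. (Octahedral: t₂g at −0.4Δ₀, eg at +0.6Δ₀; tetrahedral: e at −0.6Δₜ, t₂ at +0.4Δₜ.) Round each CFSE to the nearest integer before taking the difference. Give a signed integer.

In an octahedral site d⁶ (HS) is t2g^4 e_g^2, giving CFSE(oct) = -0.4Δ₀ = -60 kJ/mol.
Tetrahedral: e^3 t2^3, CFSE = 3(−0.6) + 3(+0.4) = -0.6Δₜ = -0.6 × (4/9) × 151 = -40 kJ/mol.
OSPE = -60 − (-40) = -20 kJ/mol.

-20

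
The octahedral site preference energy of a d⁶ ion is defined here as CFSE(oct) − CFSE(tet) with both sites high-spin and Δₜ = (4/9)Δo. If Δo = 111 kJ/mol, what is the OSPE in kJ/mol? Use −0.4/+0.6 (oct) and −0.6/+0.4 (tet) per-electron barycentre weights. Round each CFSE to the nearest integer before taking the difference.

Octahedral high-spin t2g^4 e_g^2: CFSE = -0.4 × 111 = -44 kJ/mol.
Tetrahedral e^3 t2^3 gives -0.6Δₜ = -0.6 × (4/9) × 111 = -30 kJ/mol.
OSPE = CFSE(oct) − CFSE(tet) = -44 − (-30) = -14 kJ/mol.

-14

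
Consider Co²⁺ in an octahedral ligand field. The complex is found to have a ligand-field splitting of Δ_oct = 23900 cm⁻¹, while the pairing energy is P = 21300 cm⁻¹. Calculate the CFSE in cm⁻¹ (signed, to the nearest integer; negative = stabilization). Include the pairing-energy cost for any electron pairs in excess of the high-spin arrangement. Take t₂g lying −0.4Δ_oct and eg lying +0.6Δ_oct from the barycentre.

Co²⁺: group 9, so d-count = 9 − 2 = 7.
With Δ_oct > P the complex is low-spin.
Configuration: t₂g⁶ eg¹.
Orbital CFSE = -1.8Δ_oct = -1.8 × 23900 = -43020 cm⁻¹.
Excess pairs vs high-spin: 3 − 2 = 1; pairing cost = +21300 cm⁻¹.
Net CFSE = -43020 + 21300 = -21720 cm⁻¹.

-21720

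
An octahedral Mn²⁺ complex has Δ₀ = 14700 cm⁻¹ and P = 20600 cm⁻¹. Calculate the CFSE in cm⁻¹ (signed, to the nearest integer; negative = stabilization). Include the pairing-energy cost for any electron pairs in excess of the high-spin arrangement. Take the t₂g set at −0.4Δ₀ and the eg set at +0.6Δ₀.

0

Mn²⁺: group 7, so d-count = 7 − 2 = 5.
Since Δ₀ = 14700 cm⁻¹ < P = 20600 cm⁻¹, the complex adopts the high-spin configuration.
That gives t₂g³ eg².
Orbital CFSE = 0.0Δ₀ = 0.0 × 14700 = 0 cm⁻¹.
High-spin has no excess pairs, so no pairing correction applies.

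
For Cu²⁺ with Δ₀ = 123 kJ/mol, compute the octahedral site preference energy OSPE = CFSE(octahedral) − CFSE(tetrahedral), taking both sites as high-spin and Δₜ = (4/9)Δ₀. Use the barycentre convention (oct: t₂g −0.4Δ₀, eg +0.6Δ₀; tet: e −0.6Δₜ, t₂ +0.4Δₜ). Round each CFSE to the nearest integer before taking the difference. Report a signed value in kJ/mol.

-52

Cu is in group 11, so Cu²⁺ is d⁹ (11 − 2 = 9).
In an octahedral site d⁹ (HS) is t2g^6 e_g^3, giving CFSE(oct) = -0.6Δ₀ = -74 kJ/mol.
Tetrahedral: e^4 t2^5, CFSE = 4(−0.6) + 5(+0.4) = -0.4Δₜ = -0.4 × (4/9) × 123 = -22 kJ/mol.
Subtracting, OSPE = -74 − (-22) = -52 kJ/mol.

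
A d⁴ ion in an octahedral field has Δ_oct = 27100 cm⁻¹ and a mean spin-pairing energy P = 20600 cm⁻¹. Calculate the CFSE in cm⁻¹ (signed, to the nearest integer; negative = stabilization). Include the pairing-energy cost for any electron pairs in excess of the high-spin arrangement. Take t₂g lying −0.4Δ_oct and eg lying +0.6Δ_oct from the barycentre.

Here Δ_oct > P (27100 > 20600), so the low-spin state is favoured.
That gives t₂g⁴ eg⁰.
Orbital CFSE = -1.6Δ_oct = -1.6 × 27100 = -43360 cm⁻¹.
Excess pairs vs high-spin: 1 − 0 = 1; pairing cost = +20600 cm⁻¹.
Net CFSE = -43360 + 20600 = -22760 cm⁻¹.

-22760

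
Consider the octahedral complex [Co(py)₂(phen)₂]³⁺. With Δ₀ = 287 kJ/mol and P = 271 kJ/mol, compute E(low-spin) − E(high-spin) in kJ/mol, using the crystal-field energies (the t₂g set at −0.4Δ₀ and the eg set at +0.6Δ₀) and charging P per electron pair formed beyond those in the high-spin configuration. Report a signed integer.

-32

Ligand charges: 2×(+0) from py and 2×(+0) from phen sum to +0; with overall charge +3, Co is +3.
Co is in group 9, so Co³⁺ is d⁶ (9 − 3 = 6).
High-spin d⁶ fills as t₂g⁴ eg² with CFSE 4(−0.4) + 2(+0.6) = -0.4Δ₀ = -115 kJ/mol.
Low-spin: t₂g⁶ eg⁰, orbital CFSE = -2.4Δ₀ = -689 kJ/mol; plus 2 excess pairs × P = +542 kJ/mol; total -147 kJ/mol.
Thus E(LS) − E(HS) = -32 kJ/mol.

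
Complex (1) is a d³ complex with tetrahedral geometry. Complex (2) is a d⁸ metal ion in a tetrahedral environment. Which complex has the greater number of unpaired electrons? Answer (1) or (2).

(1): With tetrahedral geometry the complex is necessarily high-spin; e² t₂¹ → 3 unpaired.
(2): Tetrahedral splitting is small, so the complex is high-spin; e^4 t2^4 → 2 unpaired.
So (1) has more unpaired electrons.

(1)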